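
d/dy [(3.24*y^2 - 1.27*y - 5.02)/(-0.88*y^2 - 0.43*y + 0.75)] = (-2.5108*y^2 - 3.9752*y - 3.1111)/(0.7744*y^4 + 0.7568*y^3 - 1.1351*y^2 - 0.645*y + 0.5625)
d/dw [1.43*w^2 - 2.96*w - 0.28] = 2.86*w - 2.96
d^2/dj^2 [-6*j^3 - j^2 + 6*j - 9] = -36*j - 2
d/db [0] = 0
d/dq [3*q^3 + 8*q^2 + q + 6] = 9*q^2 + 16*q + 1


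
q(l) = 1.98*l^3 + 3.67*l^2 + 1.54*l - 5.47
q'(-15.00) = 1227.94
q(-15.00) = -5885.32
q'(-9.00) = 416.62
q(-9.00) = -1165.48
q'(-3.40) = 45.25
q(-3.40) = -46.10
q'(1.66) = 30.09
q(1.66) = 16.26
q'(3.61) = 105.45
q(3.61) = 141.07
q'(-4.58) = 92.52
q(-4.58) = -125.76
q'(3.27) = 89.06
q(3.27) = 108.04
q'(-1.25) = 1.65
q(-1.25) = -5.53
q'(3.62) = 105.95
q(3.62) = 142.13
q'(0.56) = 7.51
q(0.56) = -3.11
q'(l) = 5.94*l^2 + 7.34*l + 1.54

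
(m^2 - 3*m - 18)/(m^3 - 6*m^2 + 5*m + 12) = (m^2 - 3*m - 18)/(m^3 - 6*m^2 + 5*m + 12)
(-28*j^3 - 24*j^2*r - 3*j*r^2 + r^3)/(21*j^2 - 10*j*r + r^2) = (4*j^2 + 4*j*r + r^2)/(-3*j + r)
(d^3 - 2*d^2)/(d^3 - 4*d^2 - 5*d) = d*(2 - d)/(-d^2 + 4*d + 5)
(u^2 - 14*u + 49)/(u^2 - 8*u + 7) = (u - 7)/(u - 1)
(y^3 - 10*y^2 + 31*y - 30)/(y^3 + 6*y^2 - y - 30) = (y^2 - 8*y + 15)/(y^2 + 8*y + 15)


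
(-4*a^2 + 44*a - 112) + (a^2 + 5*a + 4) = -3*a^2 + 49*a - 108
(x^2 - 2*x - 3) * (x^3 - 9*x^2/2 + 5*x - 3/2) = x^5 - 13*x^4/2 + 11*x^3 + 2*x^2 - 12*x + 9/2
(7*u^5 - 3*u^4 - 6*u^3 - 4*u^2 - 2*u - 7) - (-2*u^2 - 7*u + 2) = 7*u^5 - 3*u^4 - 6*u^3 - 2*u^2 + 5*u - 9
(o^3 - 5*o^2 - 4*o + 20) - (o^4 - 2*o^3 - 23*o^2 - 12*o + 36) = -o^4 + 3*o^3 + 18*o^2 + 8*o - 16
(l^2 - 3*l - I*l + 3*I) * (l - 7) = l^3 - 10*l^2 - I*l^2 + 21*l + 10*I*l - 21*I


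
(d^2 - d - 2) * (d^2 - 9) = d^4 - d^3 - 11*d^2 + 9*d + 18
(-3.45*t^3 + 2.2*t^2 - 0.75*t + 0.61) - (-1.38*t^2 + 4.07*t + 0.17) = -3.45*t^3 + 3.58*t^2 - 4.82*t + 0.44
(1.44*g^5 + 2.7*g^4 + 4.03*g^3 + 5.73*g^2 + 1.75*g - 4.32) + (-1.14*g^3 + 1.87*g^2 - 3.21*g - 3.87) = 1.44*g^5 + 2.7*g^4 + 2.89*g^3 + 7.6*g^2 - 1.46*g - 8.19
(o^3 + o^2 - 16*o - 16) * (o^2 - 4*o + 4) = o^5 - 3*o^4 - 16*o^3 + 52*o^2 - 64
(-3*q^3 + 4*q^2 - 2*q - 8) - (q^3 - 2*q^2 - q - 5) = -4*q^3 + 6*q^2 - q - 3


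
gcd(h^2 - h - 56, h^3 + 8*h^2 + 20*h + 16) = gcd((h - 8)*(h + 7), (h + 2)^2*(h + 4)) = 1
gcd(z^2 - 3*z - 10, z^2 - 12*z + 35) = z - 5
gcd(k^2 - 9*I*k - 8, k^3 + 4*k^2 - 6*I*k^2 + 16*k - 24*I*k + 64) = k - 8*I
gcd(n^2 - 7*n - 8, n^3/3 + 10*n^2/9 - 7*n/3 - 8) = 1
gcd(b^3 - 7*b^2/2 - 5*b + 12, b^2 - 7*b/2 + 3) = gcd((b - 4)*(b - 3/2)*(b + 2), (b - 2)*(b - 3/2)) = b - 3/2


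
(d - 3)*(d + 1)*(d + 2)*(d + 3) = d^4 + 3*d^3 - 7*d^2 - 27*d - 18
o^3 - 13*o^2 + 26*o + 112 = (o - 8)*(o - 7)*(o + 2)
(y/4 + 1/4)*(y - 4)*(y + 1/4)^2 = y^4/4 - 5*y^3/8 - 87*y^2/64 - 35*y/64 - 1/16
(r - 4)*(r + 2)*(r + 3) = r^3 + r^2 - 14*r - 24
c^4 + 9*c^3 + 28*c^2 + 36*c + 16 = (c + 1)*(c + 2)^2*(c + 4)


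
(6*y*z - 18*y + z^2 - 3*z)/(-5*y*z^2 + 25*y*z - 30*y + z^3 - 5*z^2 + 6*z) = (-6*y - z)/(5*y*z - 10*y - z^2 + 2*z)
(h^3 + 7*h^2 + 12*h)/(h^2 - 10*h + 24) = h*(h^2 + 7*h + 12)/(h^2 - 10*h + 24)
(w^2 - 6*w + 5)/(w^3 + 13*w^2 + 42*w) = (w^2 - 6*w + 5)/(w*(w^2 + 13*w + 42))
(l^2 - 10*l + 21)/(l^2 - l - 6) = (l - 7)/(l + 2)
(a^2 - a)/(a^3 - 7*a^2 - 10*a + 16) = a/(a^2 - 6*a - 16)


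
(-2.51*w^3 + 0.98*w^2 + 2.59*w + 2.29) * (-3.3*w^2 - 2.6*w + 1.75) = 8.283*w^5 + 3.292*w^4 - 15.4875*w^3 - 12.576*w^2 - 1.4215*w + 4.0075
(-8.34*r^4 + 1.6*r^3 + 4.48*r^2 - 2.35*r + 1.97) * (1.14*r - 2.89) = -9.5076*r^5 + 25.9266*r^4 + 0.483199999999999*r^3 - 15.6262*r^2 + 9.0373*r - 5.6933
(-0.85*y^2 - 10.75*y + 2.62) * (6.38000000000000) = -5.423*y^2 - 68.585*y + 16.7156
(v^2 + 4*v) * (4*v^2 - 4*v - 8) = 4*v^4 + 12*v^3 - 24*v^2 - 32*v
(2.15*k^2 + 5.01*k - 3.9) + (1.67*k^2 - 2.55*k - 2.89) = 3.82*k^2 + 2.46*k - 6.79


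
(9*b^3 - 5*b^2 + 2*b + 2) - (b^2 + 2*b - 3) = 9*b^3 - 6*b^2 + 5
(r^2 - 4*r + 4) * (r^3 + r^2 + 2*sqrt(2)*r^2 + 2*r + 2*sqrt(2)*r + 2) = r^5 - 3*r^4 + 2*sqrt(2)*r^4 - 6*sqrt(2)*r^3 + 2*r^3 - 2*r^2 + 8*sqrt(2)*r + 8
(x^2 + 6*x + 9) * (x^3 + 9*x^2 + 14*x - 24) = x^5 + 15*x^4 + 77*x^3 + 141*x^2 - 18*x - 216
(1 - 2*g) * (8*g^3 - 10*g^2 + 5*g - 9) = -16*g^4 + 28*g^3 - 20*g^2 + 23*g - 9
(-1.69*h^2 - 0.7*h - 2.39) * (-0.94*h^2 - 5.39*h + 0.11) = 1.5886*h^4 + 9.7671*h^3 + 5.8337*h^2 + 12.8051*h - 0.2629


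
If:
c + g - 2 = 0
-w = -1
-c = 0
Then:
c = 0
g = 2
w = 1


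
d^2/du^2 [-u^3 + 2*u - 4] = -6*u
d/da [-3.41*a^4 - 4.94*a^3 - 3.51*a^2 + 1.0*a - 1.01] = -13.64*a^3 - 14.82*a^2 - 7.02*a + 1.0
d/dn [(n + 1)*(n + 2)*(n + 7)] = 3*n^2 + 20*n + 23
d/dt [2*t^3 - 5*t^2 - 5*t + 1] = 6*t^2 - 10*t - 5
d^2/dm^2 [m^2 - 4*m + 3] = 2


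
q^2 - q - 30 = (q - 6)*(q + 5)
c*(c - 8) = c^2 - 8*c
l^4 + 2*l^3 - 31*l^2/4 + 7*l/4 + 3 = (l - 3/2)*(l - 1)*(l + 1/2)*(l + 4)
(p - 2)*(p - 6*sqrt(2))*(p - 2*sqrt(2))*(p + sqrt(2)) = p^4 - 7*sqrt(2)*p^3 - 2*p^3 + 8*p^2 + 14*sqrt(2)*p^2 - 16*p + 24*sqrt(2)*p - 48*sqrt(2)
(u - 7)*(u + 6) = u^2 - u - 42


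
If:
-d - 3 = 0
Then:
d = -3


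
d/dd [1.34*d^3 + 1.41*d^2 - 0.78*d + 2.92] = 4.02*d^2 + 2.82*d - 0.78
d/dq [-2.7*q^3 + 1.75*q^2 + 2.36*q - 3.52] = -8.1*q^2 + 3.5*q + 2.36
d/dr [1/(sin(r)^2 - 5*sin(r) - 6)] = (5 - 2*sin(r))*cos(r)/((sin(r) - 6)^2*(sin(r) + 1)^2)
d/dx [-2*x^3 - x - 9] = -6*x^2 - 1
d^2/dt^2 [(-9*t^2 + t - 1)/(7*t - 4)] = -330/(343*t^3 - 588*t^2 + 336*t - 64)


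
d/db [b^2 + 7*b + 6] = 2*b + 7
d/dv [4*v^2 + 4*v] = 8*v + 4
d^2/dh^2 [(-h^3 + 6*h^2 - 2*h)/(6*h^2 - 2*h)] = -1/(27*h^3 - 27*h^2 + 9*h - 1)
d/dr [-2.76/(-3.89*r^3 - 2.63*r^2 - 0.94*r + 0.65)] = (-32.2092*r^2 - 14.5176*r - 2.5944)/(3.89*r^3 + 2.63*r^2 + 0.94*r - 0.65)^2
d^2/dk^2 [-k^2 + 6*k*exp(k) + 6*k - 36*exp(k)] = 6*k*exp(k) - 24*exp(k) - 2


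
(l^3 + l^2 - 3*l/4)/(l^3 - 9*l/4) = (2*l - 1)/(2*l - 3)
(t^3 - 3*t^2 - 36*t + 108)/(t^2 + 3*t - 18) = t - 6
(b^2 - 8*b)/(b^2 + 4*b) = (b - 8)/(b + 4)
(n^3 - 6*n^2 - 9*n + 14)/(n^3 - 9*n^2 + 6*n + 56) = (n - 1)/(n - 4)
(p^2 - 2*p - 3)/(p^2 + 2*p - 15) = (p + 1)/(p + 5)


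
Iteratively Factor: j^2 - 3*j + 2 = (j - 2)*(j - 1)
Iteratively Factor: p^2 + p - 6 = (p - 2)*(p + 3)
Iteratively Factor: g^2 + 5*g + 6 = (g + 2)*(g + 3)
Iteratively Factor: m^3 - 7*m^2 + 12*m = (m - 3)*(m^2 - 4*m) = m*(m - 3)*(m - 4)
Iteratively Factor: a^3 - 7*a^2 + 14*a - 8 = (a - 4)*(a^2 - 3*a + 2) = (a - 4)*(a - 1)*(a - 2)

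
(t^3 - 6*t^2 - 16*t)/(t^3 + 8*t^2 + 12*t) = (t - 8)/(t + 6)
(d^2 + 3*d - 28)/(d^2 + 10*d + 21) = (d - 4)/(d + 3)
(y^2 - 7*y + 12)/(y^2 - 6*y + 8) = (y - 3)/(y - 2)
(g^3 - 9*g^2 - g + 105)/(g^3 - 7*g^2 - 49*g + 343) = (g^2 - 2*g - 15)/(g^2 - 49)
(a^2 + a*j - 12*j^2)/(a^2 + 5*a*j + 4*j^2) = (a - 3*j)/(a + j)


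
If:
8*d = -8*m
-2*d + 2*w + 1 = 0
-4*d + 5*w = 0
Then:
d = 5/2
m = -5/2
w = 2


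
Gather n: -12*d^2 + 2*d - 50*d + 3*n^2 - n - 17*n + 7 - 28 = -12*d^2 - 48*d + 3*n^2 - 18*n - 21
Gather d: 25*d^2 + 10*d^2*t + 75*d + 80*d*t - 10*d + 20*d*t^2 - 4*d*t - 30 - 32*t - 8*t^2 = d^2*(10*t + 25) + d*(20*t^2 + 76*t + 65) - 8*t^2 - 32*t - 30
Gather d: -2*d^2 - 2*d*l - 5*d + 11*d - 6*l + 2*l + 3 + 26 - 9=-2*d^2 + d*(6 - 2*l) - 4*l + 20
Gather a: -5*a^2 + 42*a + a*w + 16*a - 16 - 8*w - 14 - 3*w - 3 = -5*a^2 + a*(w + 58) - 11*w - 33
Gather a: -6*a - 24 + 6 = -6*a - 18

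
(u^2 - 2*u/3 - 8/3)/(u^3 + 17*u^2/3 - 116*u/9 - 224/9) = 3*(u - 2)/(3*u^2 + 13*u - 56)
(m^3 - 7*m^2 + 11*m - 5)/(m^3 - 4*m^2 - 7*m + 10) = (m - 1)/(m + 2)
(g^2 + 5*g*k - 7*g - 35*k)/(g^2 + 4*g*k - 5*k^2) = (g - 7)/(g - k)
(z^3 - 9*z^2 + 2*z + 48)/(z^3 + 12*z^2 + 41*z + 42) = (z^2 - 11*z + 24)/(z^2 + 10*z + 21)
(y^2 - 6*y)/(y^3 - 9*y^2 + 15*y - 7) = y*(y - 6)/(y^3 - 9*y^2 + 15*y - 7)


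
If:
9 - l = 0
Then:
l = 9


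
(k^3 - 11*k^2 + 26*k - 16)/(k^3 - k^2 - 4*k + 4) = (k - 8)/(k + 2)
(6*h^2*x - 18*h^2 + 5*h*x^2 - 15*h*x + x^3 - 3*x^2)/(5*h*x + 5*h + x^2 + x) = (6*h^2*x - 18*h^2 + 5*h*x^2 - 15*h*x + x^3 - 3*x^2)/(5*h*x + 5*h + x^2 + x)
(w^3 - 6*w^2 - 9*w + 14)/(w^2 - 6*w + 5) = (w^2 - 5*w - 14)/(w - 5)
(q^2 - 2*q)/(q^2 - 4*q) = (q - 2)/(q - 4)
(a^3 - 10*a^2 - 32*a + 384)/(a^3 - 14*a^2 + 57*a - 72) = (a^2 - 2*a - 48)/(a^2 - 6*a + 9)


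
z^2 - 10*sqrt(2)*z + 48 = (z - 6*sqrt(2))*(z - 4*sqrt(2))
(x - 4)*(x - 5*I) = x^2 - 4*x - 5*I*x + 20*I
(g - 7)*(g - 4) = g^2 - 11*g + 28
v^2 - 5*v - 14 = (v - 7)*(v + 2)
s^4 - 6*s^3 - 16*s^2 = s^2*(s - 8)*(s + 2)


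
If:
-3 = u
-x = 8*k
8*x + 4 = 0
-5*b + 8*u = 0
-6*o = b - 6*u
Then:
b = -24/5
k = 1/16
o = -11/5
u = -3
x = -1/2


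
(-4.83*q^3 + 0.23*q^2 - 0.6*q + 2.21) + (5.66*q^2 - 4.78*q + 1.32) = -4.83*q^3 + 5.89*q^2 - 5.38*q + 3.53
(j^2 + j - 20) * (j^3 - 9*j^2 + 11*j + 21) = j^5 - 8*j^4 - 18*j^3 + 212*j^2 - 199*j - 420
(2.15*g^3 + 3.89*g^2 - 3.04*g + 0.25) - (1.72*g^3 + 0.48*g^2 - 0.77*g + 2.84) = 0.43*g^3 + 3.41*g^2 - 2.27*g - 2.59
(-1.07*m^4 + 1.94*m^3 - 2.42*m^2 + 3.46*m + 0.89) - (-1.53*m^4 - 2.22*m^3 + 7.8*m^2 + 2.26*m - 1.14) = 0.46*m^4 + 4.16*m^3 - 10.22*m^2 + 1.2*m + 2.03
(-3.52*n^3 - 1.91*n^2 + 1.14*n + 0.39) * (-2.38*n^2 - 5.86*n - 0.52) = 8.3776*n^5 + 25.173*n^4 + 10.3098*n^3 - 6.6154*n^2 - 2.8782*n - 0.2028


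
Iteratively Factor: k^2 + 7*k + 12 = (k + 3)*(k + 4)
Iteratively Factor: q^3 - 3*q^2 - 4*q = (q + 1)*(q^2 - 4*q) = q*(q + 1)*(q - 4)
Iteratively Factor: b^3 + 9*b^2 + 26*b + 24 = (b + 3)*(b^2 + 6*b + 8) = (b + 2)*(b + 3)*(b + 4)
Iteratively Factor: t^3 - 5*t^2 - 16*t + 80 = (t - 4)*(t^2 - t - 20) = (t - 5)*(t - 4)*(t + 4)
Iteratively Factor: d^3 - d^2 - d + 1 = (d - 1)*(d^2 - 1) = (d - 1)*(d + 1)*(d - 1)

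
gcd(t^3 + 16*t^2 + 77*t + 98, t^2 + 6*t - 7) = t + 7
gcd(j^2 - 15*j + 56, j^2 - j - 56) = j - 8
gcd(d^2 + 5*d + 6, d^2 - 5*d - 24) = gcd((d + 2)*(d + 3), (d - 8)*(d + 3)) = d + 3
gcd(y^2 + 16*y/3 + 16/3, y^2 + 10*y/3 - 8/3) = y + 4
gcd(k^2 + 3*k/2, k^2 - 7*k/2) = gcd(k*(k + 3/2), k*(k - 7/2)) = k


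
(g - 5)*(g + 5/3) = g^2 - 10*g/3 - 25/3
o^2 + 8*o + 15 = (o + 3)*(o + 5)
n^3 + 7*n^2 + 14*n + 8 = (n + 1)*(n + 2)*(n + 4)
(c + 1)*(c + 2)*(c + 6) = c^3 + 9*c^2 + 20*c + 12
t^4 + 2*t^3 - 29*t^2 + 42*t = t*(t - 3)*(t - 2)*(t + 7)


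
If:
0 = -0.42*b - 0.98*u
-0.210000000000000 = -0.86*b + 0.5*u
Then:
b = 0.20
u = -0.08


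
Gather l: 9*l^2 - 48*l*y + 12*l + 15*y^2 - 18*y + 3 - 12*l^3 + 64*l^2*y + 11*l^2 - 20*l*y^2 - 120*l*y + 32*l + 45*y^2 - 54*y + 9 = -12*l^3 + l^2*(64*y + 20) + l*(-20*y^2 - 168*y + 44) + 60*y^2 - 72*y + 12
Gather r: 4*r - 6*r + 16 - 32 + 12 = -2*r - 4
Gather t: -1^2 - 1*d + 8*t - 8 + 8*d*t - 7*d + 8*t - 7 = -8*d + t*(8*d + 16) - 16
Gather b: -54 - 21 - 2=-77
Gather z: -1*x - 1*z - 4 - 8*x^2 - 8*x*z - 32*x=-8*x^2 - 33*x + z*(-8*x - 1) - 4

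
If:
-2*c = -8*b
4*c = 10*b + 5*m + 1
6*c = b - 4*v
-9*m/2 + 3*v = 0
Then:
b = 6/151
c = 24/151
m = -23/151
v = -69/302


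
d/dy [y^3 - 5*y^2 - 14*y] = 3*y^2 - 10*y - 14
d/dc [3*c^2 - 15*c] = 6*c - 15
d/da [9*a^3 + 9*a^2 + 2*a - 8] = 27*a^2 + 18*a + 2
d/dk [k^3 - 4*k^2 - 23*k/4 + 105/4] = 3*k^2 - 8*k - 23/4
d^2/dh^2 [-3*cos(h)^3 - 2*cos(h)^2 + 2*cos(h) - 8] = cos(h)/4 + 4*cos(2*h) + 27*cos(3*h)/4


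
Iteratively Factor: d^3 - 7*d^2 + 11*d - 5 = (d - 1)*(d^2 - 6*d + 5) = (d - 1)^2*(d - 5)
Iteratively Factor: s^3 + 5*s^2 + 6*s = (s)*(s^2 + 5*s + 6) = s*(s + 3)*(s + 2)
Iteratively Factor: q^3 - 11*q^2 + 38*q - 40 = (q - 2)*(q^2 - 9*q + 20) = (q - 4)*(q - 2)*(q - 5)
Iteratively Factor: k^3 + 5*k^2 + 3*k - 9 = (k + 3)*(k^2 + 2*k - 3) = (k + 3)^2*(k - 1)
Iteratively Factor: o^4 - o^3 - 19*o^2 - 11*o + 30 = (o + 3)*(o^3 - 4*o^2 - 7*o + 10) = (o - 5)*(o + 3)*(o^2 + o - 2) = (o - 5)*(o - 1)*(o + 3)*(o + 2)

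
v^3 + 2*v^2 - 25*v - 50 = (v - 5)*(v + 2)*(v + 5)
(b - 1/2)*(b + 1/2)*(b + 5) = b^3 + 5*b^2 - b/4 - 5/4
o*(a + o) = a*o + o^2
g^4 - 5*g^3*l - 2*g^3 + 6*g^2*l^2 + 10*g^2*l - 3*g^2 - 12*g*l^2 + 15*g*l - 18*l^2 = (g - 3)*(g + 1)*(g - 3*l)*(g - 2*l)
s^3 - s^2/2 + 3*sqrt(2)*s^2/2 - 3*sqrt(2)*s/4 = s*(s - 1/2)*(s + 3*sqrt(2)/2)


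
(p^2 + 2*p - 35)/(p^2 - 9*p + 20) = (p + 7)/(p - 4)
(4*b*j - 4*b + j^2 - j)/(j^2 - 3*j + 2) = (4*b + j)/(j - 2)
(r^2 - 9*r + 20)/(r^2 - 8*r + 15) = (r - 4)/(r - 3)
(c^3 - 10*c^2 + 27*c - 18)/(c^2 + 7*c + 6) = (c^3 - 10*c^2 + 27*c - 18)/(c^2 + 7*c + 6)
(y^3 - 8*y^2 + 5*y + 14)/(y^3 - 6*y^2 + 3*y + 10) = (y - 7)/(y - 5)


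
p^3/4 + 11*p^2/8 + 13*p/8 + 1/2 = (p/4 + 1)*(p + 1/2)*(p + 1)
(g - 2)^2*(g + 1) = g^3 - 3*g^2 + 4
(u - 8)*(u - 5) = u^2 - 13*u + 40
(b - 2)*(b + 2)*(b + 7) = b^3 + 7*b^2 - 4*b - 28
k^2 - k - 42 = (k - 7)*(k + 6)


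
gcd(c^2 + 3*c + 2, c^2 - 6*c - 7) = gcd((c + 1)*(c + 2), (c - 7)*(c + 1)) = c + 1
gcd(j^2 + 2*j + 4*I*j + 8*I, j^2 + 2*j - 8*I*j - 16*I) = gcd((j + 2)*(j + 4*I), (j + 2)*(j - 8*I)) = j + 2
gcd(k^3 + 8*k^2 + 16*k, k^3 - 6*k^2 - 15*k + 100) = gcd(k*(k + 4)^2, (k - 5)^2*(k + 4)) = k + 4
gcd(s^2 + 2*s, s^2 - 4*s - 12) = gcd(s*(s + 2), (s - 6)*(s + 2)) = s + 2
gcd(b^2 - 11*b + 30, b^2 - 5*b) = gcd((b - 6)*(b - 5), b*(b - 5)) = b - 5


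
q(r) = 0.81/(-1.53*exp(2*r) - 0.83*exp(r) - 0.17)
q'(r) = 0.81*(3.06*exp(2*r) + 0.83*exp(r))/(-1.53*exp(2*r) - 0.83*exp(r) - 0.17)^2 = (2.4786*exp(r) + 0.6723)*exp(r)/(1.53*exp(2*r) + 0.83*exp(r) + 0.17)^2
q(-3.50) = -4.12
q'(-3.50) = 0.58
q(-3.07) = -3.82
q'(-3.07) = 0.81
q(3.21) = -0.00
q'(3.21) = 0.00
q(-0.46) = -0.62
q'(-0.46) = 0.83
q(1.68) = -0.02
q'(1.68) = 0.03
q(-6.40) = -4.73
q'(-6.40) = 0.04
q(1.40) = -0.03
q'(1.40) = 0.05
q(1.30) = -0.03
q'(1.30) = 0.06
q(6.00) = 0.00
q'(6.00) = 0.00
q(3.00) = 0.00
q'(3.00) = 0.00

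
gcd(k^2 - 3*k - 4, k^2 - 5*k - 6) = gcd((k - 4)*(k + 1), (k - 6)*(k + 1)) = k + 1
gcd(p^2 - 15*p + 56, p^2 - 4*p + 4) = 1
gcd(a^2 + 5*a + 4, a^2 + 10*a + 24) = a + 4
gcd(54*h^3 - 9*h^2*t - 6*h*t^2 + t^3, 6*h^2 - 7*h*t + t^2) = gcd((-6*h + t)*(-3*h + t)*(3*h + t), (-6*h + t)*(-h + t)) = -6*h + t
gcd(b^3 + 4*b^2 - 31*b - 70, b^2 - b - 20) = b - 5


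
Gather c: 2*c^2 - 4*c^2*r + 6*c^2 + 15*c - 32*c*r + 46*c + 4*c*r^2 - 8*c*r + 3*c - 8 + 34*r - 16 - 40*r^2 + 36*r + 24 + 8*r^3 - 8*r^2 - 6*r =c^2*(8 - 4*r) + c*(4*r^2 - 40*r + 64) + 8*r^3 - 48*r^2 + 64*r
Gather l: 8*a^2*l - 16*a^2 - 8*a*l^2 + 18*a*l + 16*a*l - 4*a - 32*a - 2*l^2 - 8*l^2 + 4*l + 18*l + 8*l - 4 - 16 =-16*a^2 - 36*a + l^2*(-8*a - 10) + l*(8*a^2 + 34*a + 30) - 20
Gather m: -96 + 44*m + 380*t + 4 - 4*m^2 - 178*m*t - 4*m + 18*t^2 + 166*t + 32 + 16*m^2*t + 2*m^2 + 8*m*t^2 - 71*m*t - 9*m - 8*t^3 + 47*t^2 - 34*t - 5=m^2*(16*t - 2) + m*(8*t^2 - 249*t + 31) - 8*t^3 + 65*t^2 + 512*t - 65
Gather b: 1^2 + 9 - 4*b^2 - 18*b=-4*b^2 - 18*b + 10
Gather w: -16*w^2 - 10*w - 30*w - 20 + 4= -16*w^2 - 40*w - 16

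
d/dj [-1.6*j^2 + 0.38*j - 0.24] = 0.38 - 3.2*j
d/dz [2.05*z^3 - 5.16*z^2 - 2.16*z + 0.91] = 6.15*z^2 - 10.32*z - 2.16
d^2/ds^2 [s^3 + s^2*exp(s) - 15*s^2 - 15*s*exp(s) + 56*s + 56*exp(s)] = s^2*exp(s) - 11*s*exp(s) + 6*s + 28*exp(s) - 30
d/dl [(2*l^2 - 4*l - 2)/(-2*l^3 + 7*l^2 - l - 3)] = 2*(2*l^4 - 8*l^3 + 7*l^2 + 8*l + 5)/(4*l^6 - 28*l^5 + 53*l^4 - 2*l^3 - 41*l^2 + 6*l + 9)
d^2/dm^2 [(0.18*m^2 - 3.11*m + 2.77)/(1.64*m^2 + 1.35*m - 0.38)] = (4.44089209850063e-16*m^4 - 17.526352*m^3 + 45.374208*m^2 + 25.167768*m + 10.410302)/(4.410944*m^6 + 10.89288*m^5 + 5.900556*m^4 - 2.587545*m^3 - 1.367202*m^2 + 0.58482*m - 0.054872)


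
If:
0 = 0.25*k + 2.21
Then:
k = -8.84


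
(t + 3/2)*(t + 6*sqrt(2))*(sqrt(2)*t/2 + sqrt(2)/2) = sqrt(2)*t^3/2 + 5*sqrt(2)*t^2/4 + 6*t^2 + 3*sqrt(2)*t/4 + 15*t + 9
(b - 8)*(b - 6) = b^2 - 14*b + 48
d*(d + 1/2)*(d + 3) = d^3 + 7*d^2/2 + 3*d/2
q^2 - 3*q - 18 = (q - 6)*(q + 3)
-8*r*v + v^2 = v*(-8*r + v)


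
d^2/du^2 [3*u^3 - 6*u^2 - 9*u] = 18*u - 12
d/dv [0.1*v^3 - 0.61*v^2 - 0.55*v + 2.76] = 0.3*v^2 - 1.22*v - 0.55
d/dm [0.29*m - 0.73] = 0.290000000000000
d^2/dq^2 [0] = 0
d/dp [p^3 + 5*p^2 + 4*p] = 3*p^2 + 10*p + 4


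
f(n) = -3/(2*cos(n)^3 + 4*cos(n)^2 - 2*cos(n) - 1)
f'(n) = -3*(6*sin(n)*cos(n)^2 + 8*sin(n)*cos(n) - 2*sin(n))/(2*cos(n)^3 + 4*cos(n)^2 - 2*cos(n) - 1)^2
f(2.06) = -4.87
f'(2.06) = 30.99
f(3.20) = -1.00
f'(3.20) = -0.08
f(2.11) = -3.70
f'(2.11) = 17.73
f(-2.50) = -1.40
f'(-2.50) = -1.78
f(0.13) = -1.03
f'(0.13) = -0.55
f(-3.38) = -1.04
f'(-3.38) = 0.35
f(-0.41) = -1.45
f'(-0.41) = 2.89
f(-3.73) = -1.32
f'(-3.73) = 1.44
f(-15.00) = -1.54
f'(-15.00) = -2.37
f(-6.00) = -1.18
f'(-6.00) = -1.46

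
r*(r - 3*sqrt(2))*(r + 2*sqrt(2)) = r^3 - sqrt(2)*r^2 - 12*r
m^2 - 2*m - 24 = (m - 6)*(m + 4)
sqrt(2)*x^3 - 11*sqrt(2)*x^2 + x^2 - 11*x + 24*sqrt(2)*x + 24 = (x - 8)*(x - 3)*(sqrt(2)*x + 1)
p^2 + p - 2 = (p - 1)*(p + 2)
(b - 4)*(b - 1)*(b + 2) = b^3 - 3*b^2 - 6*b + 8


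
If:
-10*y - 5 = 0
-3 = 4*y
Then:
No Solution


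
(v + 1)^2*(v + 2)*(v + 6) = v^4 + 10*v^3 + 29*v^2 + 32*v + 12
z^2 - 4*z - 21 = (z - 7)*(z + 3)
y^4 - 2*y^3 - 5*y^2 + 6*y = y*(y - 3)*(y - 1)*(y + 2)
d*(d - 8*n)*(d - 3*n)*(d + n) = d^4 - 10*d^3*n + 13*d^2*n^2 + 24*d*n^3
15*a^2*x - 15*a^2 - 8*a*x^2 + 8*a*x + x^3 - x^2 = (-5*a + x)*(-3*a + x)*(x - 1)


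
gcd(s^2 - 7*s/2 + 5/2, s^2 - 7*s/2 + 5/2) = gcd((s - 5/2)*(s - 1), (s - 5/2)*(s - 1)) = s^2 - 7*s/2 + 5/2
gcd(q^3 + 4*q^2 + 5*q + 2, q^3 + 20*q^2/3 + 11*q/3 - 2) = q + 1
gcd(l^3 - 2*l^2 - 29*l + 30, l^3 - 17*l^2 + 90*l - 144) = l - 6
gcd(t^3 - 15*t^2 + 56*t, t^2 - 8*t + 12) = 1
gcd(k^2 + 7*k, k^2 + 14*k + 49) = k + 7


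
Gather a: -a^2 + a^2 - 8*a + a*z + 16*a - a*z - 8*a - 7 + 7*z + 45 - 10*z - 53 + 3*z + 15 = 0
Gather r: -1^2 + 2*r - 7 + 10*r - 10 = 12*r - 18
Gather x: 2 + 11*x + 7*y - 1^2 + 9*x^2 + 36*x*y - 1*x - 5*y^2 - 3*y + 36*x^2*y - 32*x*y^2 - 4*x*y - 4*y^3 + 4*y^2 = x^2*(36*y + 9) + x*(-32*y^2 + 32*y + 10) - 4*y^3 - y^2 + 4*y + 1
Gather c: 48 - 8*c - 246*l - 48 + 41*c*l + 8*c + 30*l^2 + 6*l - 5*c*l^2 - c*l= c*(-5*l^2 + 40*l) + 30*l^2 - 240*l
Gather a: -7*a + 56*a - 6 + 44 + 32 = 49*a + 70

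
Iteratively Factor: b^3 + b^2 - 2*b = (b - 1)*(b^2 + 2*b) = (b - 1)*(b + 2)*(b)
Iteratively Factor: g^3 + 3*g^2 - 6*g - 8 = (g + 4)*(g^2 - g - 2) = (g + 1)*(g + 4)*(g - 2)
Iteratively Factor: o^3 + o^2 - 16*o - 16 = (o + 4)*(o^2 - 3*o - 4) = (o - 4)*(o + 4)*(o + 1)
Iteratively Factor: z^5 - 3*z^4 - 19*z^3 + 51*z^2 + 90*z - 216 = (z + 3)*(z^4 - 6*z^3 - z^2 + 54*z - 72) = (z - 2)*(z + 3)*(z^3 - 4*z^2 - 9*z + 36) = (z - 4)*(z - 2)*(z + 3)*(z^2 - 9) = (z - 4)*(z - 2)*(z + 3)^2*(z - 3)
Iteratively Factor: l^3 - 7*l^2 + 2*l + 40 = (l + 2)*(l^2 - 9*l + 20) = (l - 4)*(l + 2)*(l - 5)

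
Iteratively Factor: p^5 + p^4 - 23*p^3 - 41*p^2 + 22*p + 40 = (p - 1)*(p^4 + 2*p^3 - 21*p^2 - 62*p - 40) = (p - 1)*(p + 4)*(p^3 - 2*p^2 - 13*p - 10) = (p - 1)*(p + 1)*(p + 4)*(p^2 - 3*p - 10) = (p - 5)*(p - 1)*(p + 1)*(p + 4)*(p + 2)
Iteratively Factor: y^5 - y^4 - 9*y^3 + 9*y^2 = (y)*(y^4 - y^3 - 9*y^2 + 9*y) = y*(y - 3)*(y^3 + 2*y^2 - 3*y) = y*(y - 3)*(y + 3)*(y^2 - y) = y*(y - 3)*(y - 1)*(y + 3)*(y)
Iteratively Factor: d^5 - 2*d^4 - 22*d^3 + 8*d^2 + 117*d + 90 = (d + 1)*(d^4 - 3*d^3 - 19*d^2 + 27*d + 90) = (d + 1)*(d + 3)*(d^3 - 6*d^2 - d + 30) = (d - 5)*(d + 1)*(d + 3)*(d^2 - d - 6) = (d - 5)*(d + 1)*(d + 2)*(d + 3)*(d - 3)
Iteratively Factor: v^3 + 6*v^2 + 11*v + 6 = (v + 3)*(v^2 + 3*v + 2) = (v + 2)*(v + 3)*(v + 1)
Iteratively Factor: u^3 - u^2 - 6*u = (u)*(u^2 - u - 6) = u*(u - 3)*(u + 2)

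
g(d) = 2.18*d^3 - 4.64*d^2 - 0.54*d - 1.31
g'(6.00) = 179.22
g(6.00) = 299.29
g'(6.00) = 179.22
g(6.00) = 299.29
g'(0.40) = -3.21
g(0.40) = -2.13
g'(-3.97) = 139.38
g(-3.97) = -208.70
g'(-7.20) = 405.31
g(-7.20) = -1051.64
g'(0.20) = -2.13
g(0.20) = -1.59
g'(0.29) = -2.68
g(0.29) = -1.80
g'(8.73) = 416.88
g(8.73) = 1090.79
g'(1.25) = -1.92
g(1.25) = -4.98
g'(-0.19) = 1.46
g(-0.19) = -1.39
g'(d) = 6.54*d^2 - 9.28*d - 0.54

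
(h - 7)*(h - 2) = h^2 - 9*h + 14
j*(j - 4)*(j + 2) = j^3 - 2*j^2 - 8*j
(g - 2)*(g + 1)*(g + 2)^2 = g^4 + 3*g^3 - 2*g^2 - 12*g - 8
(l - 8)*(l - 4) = l^2 - 12*l + 32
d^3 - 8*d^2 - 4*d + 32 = (d - 8)*(d - 2)*(d + 2)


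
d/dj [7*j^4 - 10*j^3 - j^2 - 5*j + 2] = 28*j^3 - 30*j^2 - 2*j - 5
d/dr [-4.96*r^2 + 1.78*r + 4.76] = 1.78 - 9.92*r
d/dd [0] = 0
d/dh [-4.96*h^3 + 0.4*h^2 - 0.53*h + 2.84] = -14.88*h^2 + 0.8*h - 0.53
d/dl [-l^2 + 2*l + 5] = 2 - 2*l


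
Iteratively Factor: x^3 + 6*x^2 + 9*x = (x)*(x^2 + 6*x + 9) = x*(x + 3)*(x + 3)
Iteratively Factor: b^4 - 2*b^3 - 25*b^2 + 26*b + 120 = (b + 4)*(b^3 - 6*b^2 - b + 30) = (b - 5)*(b + 4)*(b^2 - b - 6) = (b - 5)*(b + 2)*(b + 4)*(b - 3)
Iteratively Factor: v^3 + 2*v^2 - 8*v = (v)*(v^2 + 2*v - 8) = v*(v + 4)*(v - 2)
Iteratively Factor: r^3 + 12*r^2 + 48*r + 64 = (r + 4)*(r^2 + 8*r + 16) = (r + 4)^2*(r + 4)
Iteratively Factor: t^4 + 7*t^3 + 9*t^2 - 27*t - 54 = (t + 3)*(t^3 + 4*t^2 - 3*t - 18) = (t - 2)*(t + 3)*(t^2 + 6*t + 9) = (t - 2)*(t + 3)^2*(t + 3)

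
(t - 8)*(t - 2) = t^2 - 10*t + 16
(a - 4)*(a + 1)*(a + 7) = a^3 + 4*a^2 - 25*a - 28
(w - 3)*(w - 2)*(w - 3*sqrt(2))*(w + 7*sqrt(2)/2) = w^4 - 5*w^3 + sqrt(2)*w^3/2 - 15*w^2 - 5*sqrt(2)*w^2/2 + 3*sqrt(2)*w + 105*w - 126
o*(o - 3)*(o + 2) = o^3 - o^2 - 6*o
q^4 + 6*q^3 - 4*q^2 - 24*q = q*(q - 2)*(q + 2)*(q + 6)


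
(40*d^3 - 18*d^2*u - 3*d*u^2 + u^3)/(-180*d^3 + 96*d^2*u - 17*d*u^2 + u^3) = (-8*d^2 + 2*d*u + u^2)/(36*d^2 - 12*d*u + u^2)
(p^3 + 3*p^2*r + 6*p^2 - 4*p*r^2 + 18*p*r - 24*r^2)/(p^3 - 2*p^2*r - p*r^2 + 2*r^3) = (p^2 + 4*p*r + 6*p + 24*r)/(p^2 - p*r - 2*r^2)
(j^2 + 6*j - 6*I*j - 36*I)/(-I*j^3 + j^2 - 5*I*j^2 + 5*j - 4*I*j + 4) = (I*j^2 + 6*j*(1 + I) + 36)/(j^3 + j^2*(5 + I) + j*(4 + 5*I) + 4*I)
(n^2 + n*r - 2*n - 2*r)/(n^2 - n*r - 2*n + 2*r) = (-n - r)/(-n + r)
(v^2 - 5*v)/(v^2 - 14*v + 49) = v*(v - 5)/(v^2 - 14*v + 49)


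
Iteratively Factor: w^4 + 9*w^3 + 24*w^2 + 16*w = (w + 4)*(w^3 + 5*w^2 + 4*w) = w*(w + 4)*(w^2 + 5*w + 4) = w*(w + 1)*(w + 4)*(w + 4)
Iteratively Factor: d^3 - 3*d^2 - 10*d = (d)*(d^2 - 3*d - 10) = d*(d + 2)*(d - 5)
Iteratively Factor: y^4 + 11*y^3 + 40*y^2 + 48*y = (y + 4)*(y^3 + 7*y^2 + 12*y) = (y + 3)*(y + 4)*(y^2 + 4*y) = y*(y + 3)*(y + 4)*(y + 4)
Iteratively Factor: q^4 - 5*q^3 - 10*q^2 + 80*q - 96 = (q - 2)*(q^3 - 3*q^2 - 16*q + 48) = (q - 3)*(q - 2)*(q^2 - 16) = (q - 4)*(q - 3)*(q - 2)*(q + 4)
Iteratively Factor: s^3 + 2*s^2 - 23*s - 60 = (s + 4)*(s^2 - 2*s - 15) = (s + 3)*(s + 4)*(s - 5)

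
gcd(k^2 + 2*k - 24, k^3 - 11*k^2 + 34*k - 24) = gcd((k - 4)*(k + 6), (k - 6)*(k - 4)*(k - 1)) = k - 4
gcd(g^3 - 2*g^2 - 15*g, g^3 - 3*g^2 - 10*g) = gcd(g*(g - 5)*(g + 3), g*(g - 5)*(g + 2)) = g^2 - 5*g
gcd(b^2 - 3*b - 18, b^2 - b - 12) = b + 3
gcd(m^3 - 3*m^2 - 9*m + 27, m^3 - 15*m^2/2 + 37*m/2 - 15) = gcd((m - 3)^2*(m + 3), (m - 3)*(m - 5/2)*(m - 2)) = m - 3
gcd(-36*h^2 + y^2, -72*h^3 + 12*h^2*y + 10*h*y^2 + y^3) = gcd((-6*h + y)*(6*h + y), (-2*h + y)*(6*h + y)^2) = 6*h + y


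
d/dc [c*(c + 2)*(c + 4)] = 3*c^2 + 12*c + 8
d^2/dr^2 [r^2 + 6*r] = 2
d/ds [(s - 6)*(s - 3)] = 2*s - 9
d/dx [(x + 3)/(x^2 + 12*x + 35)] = (x^2 + 12*x - 2*(x + 3)*(x + 6) + 35)/(x^2 + 12*x + 35)^2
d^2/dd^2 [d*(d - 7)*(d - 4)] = 6*d - 22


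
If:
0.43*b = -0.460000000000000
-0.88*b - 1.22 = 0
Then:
No Solution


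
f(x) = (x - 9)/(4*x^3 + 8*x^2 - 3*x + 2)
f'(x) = (x - 9)*(-12*x^2 - 16*x + 3)/(4*x^3 + 8*x^2 - 3*x + 2)^2 + 1/(4*x^3 + 8*x^2 - 3*x + 2) = (4*x^3 + 8*x^2 - 3*x - (x - 9)*(12*x^2 + 16*x - 3) + 2)/(4*x^3 + 8*x^2 - 3*x + 2)^2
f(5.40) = -0.00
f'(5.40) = 0.00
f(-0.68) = -1.49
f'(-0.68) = -1.77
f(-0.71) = -1.44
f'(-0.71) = -1.63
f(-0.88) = -1.22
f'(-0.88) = -1.05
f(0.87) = -1.01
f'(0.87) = 2.62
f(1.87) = -0.14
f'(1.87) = 0.21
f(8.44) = -0.00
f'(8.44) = 0.00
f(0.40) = -3.68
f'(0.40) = 8.81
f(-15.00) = 0.00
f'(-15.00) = 0.00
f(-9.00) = 0.01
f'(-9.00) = 0.00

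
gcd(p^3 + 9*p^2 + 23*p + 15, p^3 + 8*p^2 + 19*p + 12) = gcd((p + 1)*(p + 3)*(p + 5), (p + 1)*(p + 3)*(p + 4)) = p^2 + 4*p + 3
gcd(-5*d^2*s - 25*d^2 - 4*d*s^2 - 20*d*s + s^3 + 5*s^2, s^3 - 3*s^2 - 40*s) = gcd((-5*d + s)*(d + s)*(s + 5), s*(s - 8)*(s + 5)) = s + 5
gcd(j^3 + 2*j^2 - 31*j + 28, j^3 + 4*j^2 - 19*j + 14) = j^2 + 6*j - 7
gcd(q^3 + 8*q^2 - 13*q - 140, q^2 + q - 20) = q^2 + q - 20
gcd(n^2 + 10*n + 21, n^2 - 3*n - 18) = n + 3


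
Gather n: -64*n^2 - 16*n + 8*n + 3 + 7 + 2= -64*n^2 - 8*n + 12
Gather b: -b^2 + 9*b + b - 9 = -b^2 + 10*b - 9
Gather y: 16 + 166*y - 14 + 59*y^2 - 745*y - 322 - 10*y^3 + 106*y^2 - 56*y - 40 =-10*y^3 + 165*y^2 - 635*y - 360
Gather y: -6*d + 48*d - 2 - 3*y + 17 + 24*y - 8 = 42*d + 21*y + 7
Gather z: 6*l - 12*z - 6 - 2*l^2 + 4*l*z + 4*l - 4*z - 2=-2*l^2 + 10*l + z*(4*l - 16) - 8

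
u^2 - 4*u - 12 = (u - 6)*(u + 2)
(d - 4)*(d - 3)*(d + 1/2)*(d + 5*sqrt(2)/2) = d^4 - 13*d^3/2 + 5*sqrt(2)*d^3/2 - 65*sqrt(2)*d^2/4 + 17*d^2/2 + 6*d + 85*sqrt(2)*d/4 + 15*sqrt(2)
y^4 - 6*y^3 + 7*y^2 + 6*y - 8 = (y - 4)*(y - 2)*(y - 1)*(y + 1)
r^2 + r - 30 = (r - 5)*(r + 6)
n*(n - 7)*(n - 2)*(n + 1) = n^4 - 8*n^3 + 5*n^2 + 14*n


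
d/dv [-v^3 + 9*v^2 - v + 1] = -3*v^2 + 18*v - 1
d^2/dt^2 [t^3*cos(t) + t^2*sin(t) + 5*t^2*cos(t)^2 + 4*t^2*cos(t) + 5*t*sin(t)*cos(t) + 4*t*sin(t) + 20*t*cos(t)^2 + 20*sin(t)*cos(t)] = -t^3*cos(t) - 7*t^2*sin(t) - 4*t^2*cos(t) - 10*t^2*cos(2*t) - 20*t*sin(t) - 30*t*sin(2*t) + 10*t*cos(t) - 40*t*cos(2*t) + 2*sin(t) - 80*sin(2*t) + 16*cos(t) + 15*cos(2*t) + 5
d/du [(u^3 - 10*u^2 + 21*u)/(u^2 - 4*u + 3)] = (u^2 - 2*u + 7)/(u^2 - 2*u + 1)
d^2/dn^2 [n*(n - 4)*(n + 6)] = 6*n + 4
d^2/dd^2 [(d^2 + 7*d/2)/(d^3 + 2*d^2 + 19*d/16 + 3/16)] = 16*(512*d^6 + 5376*d^5 + 8928*d^4 + 3152*d^3 - 2592*d^2 - 2016*d - 381)/(4096*d^9 + 24576*d^8 + 63744*d^7 + 93440*d^6 + 84912*d^5 + 49344*d^4 + 18235*d^3 + 4113*d^2 + 513*d + 27)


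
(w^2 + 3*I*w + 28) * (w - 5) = w^3 - 5*w^2 + 3*I*w^2 + 28*w - 15*I*w - 140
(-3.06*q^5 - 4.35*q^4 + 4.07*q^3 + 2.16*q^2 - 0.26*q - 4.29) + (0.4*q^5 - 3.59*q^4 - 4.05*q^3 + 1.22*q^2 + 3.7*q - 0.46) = -2.66*q^5 - 7.94*q^4 + 0.0200000000000005*q^3 + 3.38*q^2 + 3.44*q - 4.75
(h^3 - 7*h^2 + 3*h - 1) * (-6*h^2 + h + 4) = -6*h^5 + 43*h^4 - 21*h^3 - 19*h^2 + 11*h - 4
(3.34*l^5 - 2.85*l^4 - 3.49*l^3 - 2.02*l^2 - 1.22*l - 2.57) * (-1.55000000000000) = -5.177*l^5 + 4.4175*l^4 + 5.4095*l^3 + 3.131*l^2 + 1.891*l + 3.9835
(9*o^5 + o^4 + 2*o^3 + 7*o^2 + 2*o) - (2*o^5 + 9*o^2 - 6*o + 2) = 7*o^5 + o^4 + 2*o^3 - 2*o^2 + 8*o - 2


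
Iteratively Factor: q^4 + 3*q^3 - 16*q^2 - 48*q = (q - 4)*(q^3 + 7*q^2 + 12*q) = q*(q - 4)*(q^2 + 7*q + 12) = q*(q - 4)*(q + 4)*(q + 3)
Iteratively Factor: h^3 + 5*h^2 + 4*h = (h + 4)*(h^2 + h) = h*(h + 4)*(h + 1)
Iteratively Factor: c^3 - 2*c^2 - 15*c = (c + 3)*(c^2 - 5*c) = (c - 5)*(c + 3)*(c)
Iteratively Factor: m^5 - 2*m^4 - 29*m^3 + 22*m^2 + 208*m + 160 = (m + 4)*(m^4 - 6*m^3 - 5*m^2 + 42*m + 40) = (m + 1)*(m + 4)*(m^3 - 7*m^2 + 2*m + 40) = (m - 4)*(m + 1)*(m + 4)*(m^2 - 3*m - 10) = (m - 4)*(m + 1)*(m + 2)*(m + 4)*(m - 5)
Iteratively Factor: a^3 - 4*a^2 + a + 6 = (a + 1)*(a^2 - 5*a + 6) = (a - 2)*(a + 1)*(a - 3)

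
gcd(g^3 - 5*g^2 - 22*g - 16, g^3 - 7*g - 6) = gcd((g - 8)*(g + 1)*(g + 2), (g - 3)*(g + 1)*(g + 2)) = g^2 + 3*g + 2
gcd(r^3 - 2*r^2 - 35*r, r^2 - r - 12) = 1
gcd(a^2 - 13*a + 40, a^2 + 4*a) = 1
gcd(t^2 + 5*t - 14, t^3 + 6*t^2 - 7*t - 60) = 1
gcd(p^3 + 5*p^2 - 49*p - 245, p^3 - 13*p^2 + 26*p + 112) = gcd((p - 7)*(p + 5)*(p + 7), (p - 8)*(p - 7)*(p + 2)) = p - 7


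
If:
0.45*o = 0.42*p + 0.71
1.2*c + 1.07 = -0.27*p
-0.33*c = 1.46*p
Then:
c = -0.94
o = 1.78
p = 0.21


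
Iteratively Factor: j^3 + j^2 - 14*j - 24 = (j - 4)*(j^2 + 5*j + 6) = (j - 4)*(j + 2)*(j + 3)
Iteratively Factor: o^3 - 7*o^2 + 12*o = (o)*(o^2 - 7*o + 12) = o*(o - 3)*(o - 4)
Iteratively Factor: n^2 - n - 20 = (n - 5)*(n + 4)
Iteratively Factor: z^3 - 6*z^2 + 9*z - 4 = (z - 1)*(z^2 - 5*z + 4) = (z - 4)*(z - 1)*(z - 1)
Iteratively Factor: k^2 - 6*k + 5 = (k - 5)*(k - 1)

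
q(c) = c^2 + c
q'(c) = 2*c + 1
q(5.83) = 39.82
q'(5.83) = 12.66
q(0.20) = 0.24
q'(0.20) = 1.40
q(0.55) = 0.85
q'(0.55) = 2.10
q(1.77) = 4.90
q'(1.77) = 4.54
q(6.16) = 44.11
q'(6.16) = 13.32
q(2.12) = 6.61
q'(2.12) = 5.24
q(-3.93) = 11.51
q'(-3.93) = -6.86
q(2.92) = 11.45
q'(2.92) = 6.84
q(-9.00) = 72.00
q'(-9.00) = -17.00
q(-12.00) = 132.00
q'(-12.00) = -23.00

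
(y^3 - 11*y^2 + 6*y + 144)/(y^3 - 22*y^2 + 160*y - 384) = (y + 3)/(y - 8)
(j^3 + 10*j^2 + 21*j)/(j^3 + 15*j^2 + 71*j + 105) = j/(j + 5)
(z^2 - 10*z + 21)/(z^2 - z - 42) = (z - 3)/(z + 6)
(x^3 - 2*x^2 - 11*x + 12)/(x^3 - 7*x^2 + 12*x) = (x^2 + 2*x - 3)/(x*(x - 3))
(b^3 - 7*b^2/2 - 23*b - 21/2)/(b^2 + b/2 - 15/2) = (2*b^2 - 13*b - 7)/(2*b - 5)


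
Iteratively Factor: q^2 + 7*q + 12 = (q + 3)*(q + 4)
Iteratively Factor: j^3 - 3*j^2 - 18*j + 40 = (j + 4)*(j^2 - 7*j + 10) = (j - 2)*(j + 4)*(j - 5)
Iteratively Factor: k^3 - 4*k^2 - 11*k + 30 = (k + 3)*(k^2 - 7*k + 10) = (k - 5)*(k + 3)*(k - 2)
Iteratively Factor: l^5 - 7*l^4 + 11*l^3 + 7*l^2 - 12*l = (l - 4)*(l^4 - 3*l^3 - l^2 + 3*l) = (l - 4)*(l - 3)*(l^3 - l) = (l - 4)*(l - 3)*(l - 1)*(l^2 + l) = l*(l - 4)*(l - 3)*(l - 1)*(l + 1)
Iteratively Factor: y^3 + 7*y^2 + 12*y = (y + 3)*(y^2 + 4*y) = y*(y + 3)*(y + 4)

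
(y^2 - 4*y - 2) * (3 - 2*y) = -2*y^3 + 11*y^2 - 8*y - 6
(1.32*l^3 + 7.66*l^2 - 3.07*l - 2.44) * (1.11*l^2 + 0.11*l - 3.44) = 1.4652*l^5 + 8.6478*l^4 - 7.1059*l^3 - 29.3965*l^2 + 10.2924*l + 8.3936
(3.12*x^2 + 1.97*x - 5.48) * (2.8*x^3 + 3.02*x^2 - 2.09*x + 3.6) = 8.736*x^5 + 14.9384*x^4 - 15.9154*x^3 - 9.4349*x^2 + 18.5452*x - 19.728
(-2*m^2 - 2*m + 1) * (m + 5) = -2*m^3 - 12*m^2 - 9*m + 5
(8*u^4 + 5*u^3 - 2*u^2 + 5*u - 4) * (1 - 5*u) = -40*u^5 - 17*u^4 + 15*u^3 - 27*u^2 + 25*u - 4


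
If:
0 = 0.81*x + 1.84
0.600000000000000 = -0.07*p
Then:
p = -8.57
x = -2.27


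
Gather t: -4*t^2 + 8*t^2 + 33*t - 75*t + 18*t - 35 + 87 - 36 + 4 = 4*t^2 - 24*t + 20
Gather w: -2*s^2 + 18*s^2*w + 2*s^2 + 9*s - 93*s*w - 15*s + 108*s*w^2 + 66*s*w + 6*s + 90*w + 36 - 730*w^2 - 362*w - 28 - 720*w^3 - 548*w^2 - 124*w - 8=-720*w^3 + w^2*(108*s - 1278) + w*(18*s^2 - 27*s - 396)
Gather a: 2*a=2*a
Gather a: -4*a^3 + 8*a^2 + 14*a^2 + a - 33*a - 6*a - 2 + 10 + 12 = -4*a^3 + 22*a^2 - 38*a + 20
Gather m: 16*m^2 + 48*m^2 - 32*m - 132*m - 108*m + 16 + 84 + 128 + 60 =64*m^2 - 272*m + 288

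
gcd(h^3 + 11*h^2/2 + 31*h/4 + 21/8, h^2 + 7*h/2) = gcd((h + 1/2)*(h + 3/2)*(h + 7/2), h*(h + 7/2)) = h + 7/2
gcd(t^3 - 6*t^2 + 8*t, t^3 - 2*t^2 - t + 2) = t - 2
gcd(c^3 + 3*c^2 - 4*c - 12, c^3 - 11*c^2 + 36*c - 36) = c - 2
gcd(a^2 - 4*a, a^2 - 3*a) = a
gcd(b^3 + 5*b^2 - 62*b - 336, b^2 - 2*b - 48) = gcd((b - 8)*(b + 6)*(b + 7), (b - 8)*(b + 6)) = b^2 - 2*b - 48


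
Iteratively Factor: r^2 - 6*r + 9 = (r - 3)*(r - 3)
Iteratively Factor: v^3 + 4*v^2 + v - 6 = (v + 2)*(v^2 + 2*v - 3) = (v - 1)*(v + 2)*(v + 3)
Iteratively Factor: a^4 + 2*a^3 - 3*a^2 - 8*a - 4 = (a + 1)*(a^3 + a^2 - 4*a - 4) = (a - 2)*(a + 1)*(a^2 + 3*a + 2) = (a - 2)*(a + 1)^2*(a + 2)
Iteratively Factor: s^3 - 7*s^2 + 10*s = (s - 2)*(s^2 - 5*s) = (s - 5)*(s - 2)*(s)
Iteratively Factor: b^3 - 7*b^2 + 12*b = (b - 4)*(b^2 - 3*b) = b*(b - 4)*(b - 3)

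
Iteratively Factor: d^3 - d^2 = (d - 1)*(d^2) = d*(d - 1)*(d)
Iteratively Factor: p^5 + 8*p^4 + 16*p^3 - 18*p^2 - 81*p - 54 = (p + 3)*(p^4 + 5*p^3 + p^2 - 21*p - 18) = (p + 3)^2*(p^3 + 2*p^2 - 5*p - 6) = (p - 2)*(p + 3)^2*(p^2 + 4*p + 3) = (p - 2)*(p + 3)^3*(p + 1)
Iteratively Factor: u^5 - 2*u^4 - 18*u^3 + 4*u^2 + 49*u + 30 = (u + 3)*(u^4 - 5*u^3 - 3*u^2 + 13*u + 10) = (u + 1)*(u + 3)*(u^3 - 6*u^2 + 3*u + 10) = (u + 1)^2*(u + 3)*(u^2 - 7*u + 10) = (u - 5)*(u + 1)^2*(u + 3)*(u - 2)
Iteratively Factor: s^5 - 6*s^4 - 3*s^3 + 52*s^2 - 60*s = (s - 2)*(s^4 - 4*s^3 - 11*s^2 + 30*s) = (s - 2)^2*(s^3 - 2*s^2 - 15*s) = (s - 2)^2*(s + 3)*(s^2 - 5*s) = s*(s - 2)^2*(s + 3)*(s - 5)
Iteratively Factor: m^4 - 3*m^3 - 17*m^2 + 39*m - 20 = (m + 4)*(m^3 - 7*m^2 + 11*m - 5) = (m - 1)*(m + 4)*(m^2 - 6*m + 5) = (m - 5)*(m - 1)*(m + 4)*(m - 1)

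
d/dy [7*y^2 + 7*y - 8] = 14*y + 7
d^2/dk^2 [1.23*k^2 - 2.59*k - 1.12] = 2.46000000000000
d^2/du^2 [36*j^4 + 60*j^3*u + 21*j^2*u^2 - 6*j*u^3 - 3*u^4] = 42*j^2 - 36*j*u - 36*u^2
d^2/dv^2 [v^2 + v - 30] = 2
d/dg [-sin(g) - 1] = -cos(g)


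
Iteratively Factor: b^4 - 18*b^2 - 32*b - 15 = (b + 1)*(b^3 - b^2 - 17*b - 15) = (b + 1)*(b + 3)*(b^2 - 4*b - 5) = (b + 1)^2*(b + 3)*(b - 5)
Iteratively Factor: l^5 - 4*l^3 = (l + 2)*(l^4 - 2*l^3) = l*(l + 2)*(l^3 - 2*l^2) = l^2*(l + 2)*(l^2 - 2*l) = l^2*(l - 2)*(l + 2)*(l)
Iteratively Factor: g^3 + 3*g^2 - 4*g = (g)*(g^2 + 3*g - 4) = g*(g - 1)*(g + 4)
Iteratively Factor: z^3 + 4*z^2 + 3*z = (z)*(z^2 + 4*z + 3) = z*(z + 3)*(z + 1)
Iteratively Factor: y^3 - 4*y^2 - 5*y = (y)*(y^2 - 4*y - 5) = y*(y + 1)*(y - 5)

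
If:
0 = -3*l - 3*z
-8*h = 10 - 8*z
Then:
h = z - 5/4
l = -z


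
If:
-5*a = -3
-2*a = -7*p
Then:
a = 3/5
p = 6/35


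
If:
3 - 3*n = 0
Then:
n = 1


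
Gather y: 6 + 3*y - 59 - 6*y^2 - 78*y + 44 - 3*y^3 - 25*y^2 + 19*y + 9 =-3*y^3 - 31*y^2 - 56*y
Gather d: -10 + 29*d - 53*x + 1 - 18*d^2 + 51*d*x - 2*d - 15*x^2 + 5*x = -18*d^2 + d*(51*x + 27) - 15*x^2 - 48*x - 9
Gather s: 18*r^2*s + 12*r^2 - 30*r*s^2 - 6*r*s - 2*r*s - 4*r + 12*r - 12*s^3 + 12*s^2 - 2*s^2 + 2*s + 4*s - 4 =12*r^2 + 8*r - 12*s^3 + s^2*(10 - 30*r) + s*(18*r^2 - 8*r + 6) - 4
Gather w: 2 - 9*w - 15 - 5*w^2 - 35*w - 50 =-5*w^2 - 44*w - 63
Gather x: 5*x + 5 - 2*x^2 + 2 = -2*x^2 + 5*x + 7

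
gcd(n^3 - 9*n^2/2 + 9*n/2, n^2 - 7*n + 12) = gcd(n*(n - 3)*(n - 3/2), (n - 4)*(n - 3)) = n - 3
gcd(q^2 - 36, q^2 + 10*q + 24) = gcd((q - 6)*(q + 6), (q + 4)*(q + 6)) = q + 6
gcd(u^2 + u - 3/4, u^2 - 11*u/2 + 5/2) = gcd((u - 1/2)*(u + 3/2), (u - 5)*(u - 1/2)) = u - 1/2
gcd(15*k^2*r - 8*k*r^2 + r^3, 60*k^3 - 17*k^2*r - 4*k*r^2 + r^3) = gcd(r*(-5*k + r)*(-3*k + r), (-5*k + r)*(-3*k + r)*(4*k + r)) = 15*k^2 - 8*k*r + r^2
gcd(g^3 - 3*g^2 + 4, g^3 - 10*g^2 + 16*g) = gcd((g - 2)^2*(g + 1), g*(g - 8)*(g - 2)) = g - 2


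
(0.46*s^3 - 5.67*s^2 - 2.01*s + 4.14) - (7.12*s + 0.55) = 0.46*s^3 - 5.67*s^2 - 9.13*s + 3.59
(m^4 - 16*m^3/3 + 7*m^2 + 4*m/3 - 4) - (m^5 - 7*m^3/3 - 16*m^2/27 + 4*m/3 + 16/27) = -m^5 + m^4 - 3*m^3 + 205*m^2/27 - 124/27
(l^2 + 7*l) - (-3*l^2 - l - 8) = 4*l^2 + 8*l + 8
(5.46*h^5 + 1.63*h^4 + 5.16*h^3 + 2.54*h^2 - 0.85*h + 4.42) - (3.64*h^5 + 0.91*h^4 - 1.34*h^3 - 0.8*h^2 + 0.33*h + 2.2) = 1.82*h^5 + 0.72*h^4 + 6.5*h^3 + 3.34*h^2 - 1.18*h + 2.22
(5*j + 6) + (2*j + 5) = 7*j + 11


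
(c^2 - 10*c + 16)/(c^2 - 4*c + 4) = (c - 8)/(c - 2)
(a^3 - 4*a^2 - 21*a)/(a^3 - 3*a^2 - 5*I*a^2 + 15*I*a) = (a^2 - 4*a - 21)/(a^2 - 3*a - 5*I*a + 15*I)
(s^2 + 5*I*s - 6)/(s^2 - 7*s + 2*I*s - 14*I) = (s + 3*I)/(s - 7)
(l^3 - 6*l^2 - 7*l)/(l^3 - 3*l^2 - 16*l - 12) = l*(l - 7)/(l^2 - 4*l - 12)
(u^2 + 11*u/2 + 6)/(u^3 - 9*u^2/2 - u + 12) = (u + 4)/(u^2 - 6*u + 8)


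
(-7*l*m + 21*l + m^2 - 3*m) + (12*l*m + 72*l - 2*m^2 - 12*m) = 5*l*m + 93*l - m^2 - 15*m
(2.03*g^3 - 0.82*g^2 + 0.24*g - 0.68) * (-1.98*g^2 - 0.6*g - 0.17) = -4.0194*g^5 + 0.4056*g^4 - 0.3283*g^3 + 1.3418*g^2 + 0.3672*g + 0.1156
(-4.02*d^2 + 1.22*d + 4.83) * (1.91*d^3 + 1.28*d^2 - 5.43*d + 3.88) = -7.6782*d^5 - 2.8154*d^4 + 32.6155*d^3 - 16.0398*d^2 - 21.4933*d + 18.7404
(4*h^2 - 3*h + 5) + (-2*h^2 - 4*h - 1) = 2*h^2 - 7*h + 4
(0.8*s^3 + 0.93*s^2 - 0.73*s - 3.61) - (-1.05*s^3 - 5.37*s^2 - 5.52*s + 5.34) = 1.85*s^3 + 6.3*s^2 + 4.79*s - 8.95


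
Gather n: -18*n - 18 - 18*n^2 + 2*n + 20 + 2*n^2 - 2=-16*n^2 - 16*n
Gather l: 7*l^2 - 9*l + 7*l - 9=7*l^2 - 2*l - 9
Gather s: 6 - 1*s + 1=7 - s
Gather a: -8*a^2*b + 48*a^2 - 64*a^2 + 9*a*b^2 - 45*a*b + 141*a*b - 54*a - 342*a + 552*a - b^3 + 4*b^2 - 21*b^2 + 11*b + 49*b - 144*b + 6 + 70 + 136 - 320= a^2*(-8*b - 16) + a*(9*b^2 + 96*b + 156) - b^3 - 17*b^2 - 84*b - 108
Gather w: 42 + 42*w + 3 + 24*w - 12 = 66*w + 33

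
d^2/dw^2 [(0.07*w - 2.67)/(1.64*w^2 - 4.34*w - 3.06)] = ((9.3652 - 0.6888*w)*(-1.64*w^2 + 4.34*w + 3.06) - (0.07*w - 2.67)*(3.28*w - 4.34)*(6.56*w - 8.68))/(-1.64*w^2 + 4.34*w + 3.06)^3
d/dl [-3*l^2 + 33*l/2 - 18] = 33/2 - 6*l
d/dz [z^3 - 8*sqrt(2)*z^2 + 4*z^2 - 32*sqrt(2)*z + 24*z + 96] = 3*z^2 - 16*sqrt(2)*z + 8*z - 32*sqrt(2) + 24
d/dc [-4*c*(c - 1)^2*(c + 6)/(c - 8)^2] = 8*(-c^4 + 14*c^3 + 48*c^2 - 85*c + 24)/(c^3 - 24*c^2 + 192*c - 512)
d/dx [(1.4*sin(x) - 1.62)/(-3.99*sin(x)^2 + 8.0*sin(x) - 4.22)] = (5.586*sin(x)^2 - 12.9276*sin(x) + 7.052)*cos(x)/(15.9201*sin(x)^4 - 63.84*sin(x)^3 + 97.6756*sin(x)^2 - 67.52*sin(x) + 17.8084)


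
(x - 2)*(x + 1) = x^2 - x - 2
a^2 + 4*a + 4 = (a + 2)^2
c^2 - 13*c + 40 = (c - 8)*(c - 5)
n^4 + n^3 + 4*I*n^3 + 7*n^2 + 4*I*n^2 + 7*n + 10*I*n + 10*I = (n + 1)*(n - 2*I)*(n + I)*(n + 5*I)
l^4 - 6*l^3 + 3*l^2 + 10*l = l*(l - 5)*(l - 2)*(l + 1)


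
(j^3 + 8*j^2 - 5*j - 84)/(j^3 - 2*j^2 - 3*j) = (j^2 + 11*j + 28)/(j*(j + 1))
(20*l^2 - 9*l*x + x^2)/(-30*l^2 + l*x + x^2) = (-4*l + x)/(6*l + x)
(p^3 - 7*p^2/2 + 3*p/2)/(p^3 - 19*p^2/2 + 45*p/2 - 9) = p/(p - 6)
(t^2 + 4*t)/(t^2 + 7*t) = (t + 4)/(t + 7)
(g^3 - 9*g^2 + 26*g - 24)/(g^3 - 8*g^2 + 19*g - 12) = (g - 2)/(g - 1)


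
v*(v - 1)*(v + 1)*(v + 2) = v^4 + 2*v^3 - v^2 - 2*v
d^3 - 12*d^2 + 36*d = d*(d - 6)^2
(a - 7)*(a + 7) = a^2 - 49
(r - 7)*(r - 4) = r^2 - 11*r + 28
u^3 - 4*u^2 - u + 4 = (u - 4)*(u - 1)*(u + 1)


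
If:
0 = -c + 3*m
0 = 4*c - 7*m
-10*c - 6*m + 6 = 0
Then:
No Solution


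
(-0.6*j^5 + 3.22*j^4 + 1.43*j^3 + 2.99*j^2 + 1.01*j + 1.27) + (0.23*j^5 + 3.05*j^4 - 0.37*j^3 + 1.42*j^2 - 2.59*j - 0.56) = -0.37*j^5 + 6.27*j^4 + 1.06*j^3 + 4.41*j^2 - 1.58*j + 0.71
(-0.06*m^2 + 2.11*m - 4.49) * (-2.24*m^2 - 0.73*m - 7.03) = 0.1344*m^4 - 4.6826*m^3 + 8.9391*m^2 - 11.5556*m + 31.5647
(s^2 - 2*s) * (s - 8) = s^3 - 10*s^2 + 16*s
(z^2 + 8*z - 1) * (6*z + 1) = 6*z^3 + 49*z^2 + 2*z - 1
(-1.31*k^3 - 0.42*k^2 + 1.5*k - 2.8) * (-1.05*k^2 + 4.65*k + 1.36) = 1.3755*k^5 - 5.6505*k^4 - 5.3096*k^3 + 9.3438*k^2 - 10.98*k - 3.808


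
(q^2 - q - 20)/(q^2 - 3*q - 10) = (q + 4)/(q + 2)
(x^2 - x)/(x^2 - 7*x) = (x - 1)/(x - 7)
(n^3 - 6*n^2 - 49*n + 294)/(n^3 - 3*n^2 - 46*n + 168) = (n - 7)/(n - 4)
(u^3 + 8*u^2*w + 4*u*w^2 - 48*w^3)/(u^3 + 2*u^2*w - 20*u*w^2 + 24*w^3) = (u + 4*w)/(u - 2*w)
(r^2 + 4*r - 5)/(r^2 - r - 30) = (r - 1)/(r - 6)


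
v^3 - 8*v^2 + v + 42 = (v - 7)*(v - 3)*(v + 2)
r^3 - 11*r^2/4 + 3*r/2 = r*(r - 2)*(r - 3/4)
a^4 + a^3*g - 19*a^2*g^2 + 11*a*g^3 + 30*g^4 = (a - 3*g)*(a - 2*g)*(a + g)*(a + 5*g)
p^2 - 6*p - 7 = (p - 7)*(p + 1)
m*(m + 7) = m^2 + 7*m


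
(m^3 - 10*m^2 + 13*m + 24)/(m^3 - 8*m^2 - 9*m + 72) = (m + 1)/(m + 3)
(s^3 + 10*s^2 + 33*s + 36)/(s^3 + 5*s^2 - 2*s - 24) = (s + 3)/(s - 2)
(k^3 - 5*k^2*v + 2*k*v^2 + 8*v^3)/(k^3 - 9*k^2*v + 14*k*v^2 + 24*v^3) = (-k + 2*v)/(-k + 6*v)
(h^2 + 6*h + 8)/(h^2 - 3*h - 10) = (h + 4)/(h - 5)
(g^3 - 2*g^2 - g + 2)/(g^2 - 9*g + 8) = (g^2 - g - 2)/(g - 8)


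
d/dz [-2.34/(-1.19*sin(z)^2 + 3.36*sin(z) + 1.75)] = (7.8624 - 5.5692*sin(z))*cos(z)/(-1.19*sin(z)^2 + 3.36*sin(z) + 1.75)^2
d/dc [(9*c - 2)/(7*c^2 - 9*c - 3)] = (-63*c^2 + 28*c - 45)/(49*c^4 - 126*c^3 + 39*c^2 + 54*c + 9)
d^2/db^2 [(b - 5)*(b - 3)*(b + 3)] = 6*b - 10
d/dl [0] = 0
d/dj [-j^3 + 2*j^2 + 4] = j*(4 - 3*j)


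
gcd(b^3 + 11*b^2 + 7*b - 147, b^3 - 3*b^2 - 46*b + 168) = b + 7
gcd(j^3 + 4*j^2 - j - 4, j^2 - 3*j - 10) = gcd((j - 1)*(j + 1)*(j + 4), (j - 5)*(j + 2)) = 1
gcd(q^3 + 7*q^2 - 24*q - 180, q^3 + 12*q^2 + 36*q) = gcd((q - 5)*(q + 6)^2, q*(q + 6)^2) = q^2 + 12*q + 36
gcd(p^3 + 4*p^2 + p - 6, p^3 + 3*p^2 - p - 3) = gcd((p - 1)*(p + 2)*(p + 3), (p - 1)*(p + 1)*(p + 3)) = p^2 + 2*p - 3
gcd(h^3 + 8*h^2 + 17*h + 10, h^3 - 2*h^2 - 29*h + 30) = h + 5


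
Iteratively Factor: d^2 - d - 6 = (d + 2)*(d - 3)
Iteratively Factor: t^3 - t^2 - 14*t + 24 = (t - 2)*(t^2 + t - 12) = (t - 3)*(t - 2)*(t + 4)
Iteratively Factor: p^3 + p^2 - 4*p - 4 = (p + 1)*(p^2 - 4) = (p - 2)*(p + 1)*(p + 2)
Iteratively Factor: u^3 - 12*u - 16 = (u - 4)*(u^2 + 4*u + 4) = (u - 4)*(u + 2)*(u + 2)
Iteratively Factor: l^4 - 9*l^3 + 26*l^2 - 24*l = (l - 2)*(l^3 - 7*l^2 + 12*l) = l*(l - 2)*(l^2 - 7*l + 12) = l*(l - 4)*(l - 2)*(l - 3)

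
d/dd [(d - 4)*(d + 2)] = 2*d - 2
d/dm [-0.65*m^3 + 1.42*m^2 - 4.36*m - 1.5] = -1.95*m^2 + 2.84*m - 4.36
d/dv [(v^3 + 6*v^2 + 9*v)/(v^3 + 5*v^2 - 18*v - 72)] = (-v^2 - 48*v - 72)/(v^4 + 4*v^3 - 44*v^2 - 96*v + 576)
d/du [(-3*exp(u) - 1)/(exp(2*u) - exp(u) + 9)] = ((2*exp(u) - 1)*(3*exp(u) + 1) - 3*exp(2*u) + 3*exp(u) - 27)*exp(u)/(exp(2*u) - exp(u) + 9)^2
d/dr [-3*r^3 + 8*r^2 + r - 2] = -9*r^2 + 16*r + 1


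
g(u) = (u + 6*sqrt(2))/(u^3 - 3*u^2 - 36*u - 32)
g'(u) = (u + 6*sqrt(2))*(-3*u^2 + 6*u + 36)/(u^3 - 3*u^2 - 36*u - 32)^2 + 1/(u^3 - 3*u^2 - 36*u - 32) = (u^3 - 3*u^2 - 36*u + 3*(u + 6*sqrt(2))*(-u^2 + 2*u + 12) - 32)/(-u^3 + 3*u^2 + 36*u + 32)^2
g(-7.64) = 0.00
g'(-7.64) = 0.00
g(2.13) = -0.09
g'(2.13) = 0.02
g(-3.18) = 0.27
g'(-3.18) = -0.13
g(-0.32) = -0.39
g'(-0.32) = 0.59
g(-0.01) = -0.27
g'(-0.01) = 0.27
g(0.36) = -0.20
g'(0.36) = 0.14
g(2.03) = -0.10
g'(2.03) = 0.02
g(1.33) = -0.12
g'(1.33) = 0.04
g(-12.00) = 0.00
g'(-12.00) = 0.00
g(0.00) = -0.27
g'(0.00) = 0.27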